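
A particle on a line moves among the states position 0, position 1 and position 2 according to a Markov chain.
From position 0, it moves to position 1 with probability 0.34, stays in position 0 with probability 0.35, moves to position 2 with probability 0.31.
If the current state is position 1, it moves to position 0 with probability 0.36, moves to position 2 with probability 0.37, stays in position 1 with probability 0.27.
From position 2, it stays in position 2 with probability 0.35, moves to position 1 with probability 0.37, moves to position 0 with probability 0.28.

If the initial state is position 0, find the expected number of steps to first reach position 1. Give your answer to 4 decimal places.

Let t(s) be the expected number of steps to first reach position 1 from state s, with t(position 1) = 0. Conditioning on the first step:
t(position 0) = 1 + 0.35·t(position 0) + 0.31·t(position 2)
t(position 2) = 1 + 0.28·t(position 0) + 0.35·t(position 2)
Solving: t(position 0) = 2.8597, t(position 2) = 2.7703.
Expected steps from position 0 to position 1: 2.8597.

2.8597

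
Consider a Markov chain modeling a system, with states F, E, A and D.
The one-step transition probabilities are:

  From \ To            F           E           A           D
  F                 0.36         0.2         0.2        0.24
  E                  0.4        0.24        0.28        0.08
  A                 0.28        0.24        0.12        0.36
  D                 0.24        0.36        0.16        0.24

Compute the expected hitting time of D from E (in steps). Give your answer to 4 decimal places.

5.0459

Let t(s) be the expected number of steps to first reach D from state s, with t(D) = 0. Conditioning on the first step:
t(F) = 1 + 0.36·t(F) + 0.2·t(E) + 0.2·t(A)
t(E) = 1 + 0.4·t(F) + 0.24·t(E) + 0.28·t(A)
t(A) = 1 + 0.28·t(F) + 0.24·t(E) + 0.12·t(A)
Solving: t(F) = 4.3578, t(E) = 5.0459, t(A) = 3.8991.
Expected steps from E to D: 5.0459.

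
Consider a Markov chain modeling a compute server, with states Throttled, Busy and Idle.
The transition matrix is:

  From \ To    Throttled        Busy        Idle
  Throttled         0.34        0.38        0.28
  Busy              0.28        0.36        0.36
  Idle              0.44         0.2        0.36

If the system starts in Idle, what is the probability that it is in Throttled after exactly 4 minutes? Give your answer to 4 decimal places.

Propagate the distribution vector 4 minutes from Idle.
After 0 minutes: (0.0000, 0.0000, 1.0000)
After 1 minute: (0.4400, 0.2000, 0.3600)
After 2 minutes: (0.3640, 0.3112, 0.3248)
After 3 minutes: (0.3538, 0.3153, 0.3309)
After 4 minutes: (0.3542, 0.3141, 0.3317)
P(in Throttled after 4 minutes) = 0.3542

0.3542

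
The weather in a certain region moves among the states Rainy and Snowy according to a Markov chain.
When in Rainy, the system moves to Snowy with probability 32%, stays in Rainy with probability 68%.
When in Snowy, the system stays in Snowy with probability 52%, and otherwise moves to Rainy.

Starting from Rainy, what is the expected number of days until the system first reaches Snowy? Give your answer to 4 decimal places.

3.1250

Let t(s) be the expected number of days to first reach Snowy from state s, with t(Snowy) = 0. Conditioning on the first day:
t(Rainy) = 1 + 0.68·t(Rainy)
Solving: t(Rainy) = 3.1250.
Expected days from Rainy to Snowy: 3.1250.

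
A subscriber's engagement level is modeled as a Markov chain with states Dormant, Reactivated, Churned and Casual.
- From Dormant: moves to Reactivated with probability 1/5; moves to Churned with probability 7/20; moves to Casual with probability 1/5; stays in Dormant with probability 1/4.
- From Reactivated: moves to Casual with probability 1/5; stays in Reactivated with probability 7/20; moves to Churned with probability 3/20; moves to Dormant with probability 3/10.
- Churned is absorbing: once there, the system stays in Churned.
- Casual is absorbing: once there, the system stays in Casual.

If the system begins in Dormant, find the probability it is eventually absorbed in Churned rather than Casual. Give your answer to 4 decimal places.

0.6023

Let h(s) be the probability of absorption at Churned starting from transient state s. Then h(Churned) = 1 and h(Casual) = 0. By first-step analysis:
h(Dormant) = 0.25·h(Dormant) + 0.2·h(Reactivated) + 0.35·1 + 0.2·0
h(Reactivated) = 0.3·h(Dormant) + 0.35·h(Reactivated) + 0.15·1 + 0.2·0
Solving: h(Dormant) = 0.6023, h(Reactivated) = 0.5088.
Starting from Dormant, the probability is 0.6023.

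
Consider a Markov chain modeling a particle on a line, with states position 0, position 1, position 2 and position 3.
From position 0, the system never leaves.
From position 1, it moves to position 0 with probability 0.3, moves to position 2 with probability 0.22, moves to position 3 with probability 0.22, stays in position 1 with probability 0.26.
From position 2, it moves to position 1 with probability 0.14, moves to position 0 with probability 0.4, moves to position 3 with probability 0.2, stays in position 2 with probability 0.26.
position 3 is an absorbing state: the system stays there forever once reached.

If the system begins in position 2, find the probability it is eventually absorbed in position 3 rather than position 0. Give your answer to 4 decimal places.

0.3460

Let h(s) be the probability of absorption at position 3 starting from transient state s. Then h(position 3) = 1 and h(position 0) = 0. By first-step analysis:
h(position 1) = 0.3·0 + 0.26·h(position 1) + 0.22·h(position 2) + 0.22·1
h(position 2) = 0.4·0 + 0.14·h(position 1) + 0.26·h(position 2) + 0.2·1
Solving: h(position 1) = 0.4002, h(position 2) = 0.3460.
Starting from position 2, the probability is 0.3460.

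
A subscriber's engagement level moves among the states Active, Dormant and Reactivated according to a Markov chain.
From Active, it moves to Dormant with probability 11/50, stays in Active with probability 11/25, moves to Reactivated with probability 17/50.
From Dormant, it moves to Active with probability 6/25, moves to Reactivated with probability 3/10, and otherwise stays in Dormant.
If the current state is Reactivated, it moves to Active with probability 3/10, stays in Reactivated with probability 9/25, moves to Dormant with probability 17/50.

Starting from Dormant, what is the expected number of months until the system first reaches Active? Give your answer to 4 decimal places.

3.8588

Let t(s) be the expected number of months to first reach Active from state s, with t(Active) = 0. Conditioning on the first month:
t(Dormant) = 1 + 0.46·t(Dormant) + 0.3·t(Reactivated)
t(Reactivated) = 1 + 0.34·t(Dormant) + 0.36·t(Reactivated)
Solving: t(Dormant) = 3.8588, t(Reactivated) = 3.6125.
Expected months from Dormant to Active: 3.8588.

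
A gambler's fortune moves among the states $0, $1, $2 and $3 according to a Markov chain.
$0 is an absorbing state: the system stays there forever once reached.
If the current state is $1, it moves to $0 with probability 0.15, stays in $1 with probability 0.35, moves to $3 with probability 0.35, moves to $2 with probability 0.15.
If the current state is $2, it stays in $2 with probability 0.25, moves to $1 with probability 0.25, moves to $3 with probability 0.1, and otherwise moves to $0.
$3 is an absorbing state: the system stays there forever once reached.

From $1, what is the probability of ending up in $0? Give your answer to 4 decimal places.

0.3833

Let h(s) be the probability of absorption at $0 starting from transient state s. Then h($0) = 1 and h($3) = 0. By first-step analysis:
h($1) = 0.15·1 + 0.35·h($1) + 0.15·h($2) + 0.35·0
h($2) = 0.4·1 + 0.25·h($1) + 0.25·h($2) + 0.1·0
Solving: h($1) = 0.3833, h($2) = 0.6611.
Starting from $1, the probability is 0.3833.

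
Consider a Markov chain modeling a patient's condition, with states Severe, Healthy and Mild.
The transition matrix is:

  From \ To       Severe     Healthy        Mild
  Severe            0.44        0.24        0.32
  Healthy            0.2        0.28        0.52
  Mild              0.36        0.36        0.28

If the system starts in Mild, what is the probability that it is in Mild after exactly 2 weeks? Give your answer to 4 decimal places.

Sum over the intermediate state after 1 week:
P = P(Mild→Severe)·P(Severe→Mild) + P(Mild→Healthy)·P(Healthy→Mild) + P(Mild→Mild)·P(Mild→Mild)
  = 0.36×0.32 + 0.36×0.52 + 0.28×0.28
  = 0.1152 + 0.1872 + 0.0784 = 0.3808

0.3808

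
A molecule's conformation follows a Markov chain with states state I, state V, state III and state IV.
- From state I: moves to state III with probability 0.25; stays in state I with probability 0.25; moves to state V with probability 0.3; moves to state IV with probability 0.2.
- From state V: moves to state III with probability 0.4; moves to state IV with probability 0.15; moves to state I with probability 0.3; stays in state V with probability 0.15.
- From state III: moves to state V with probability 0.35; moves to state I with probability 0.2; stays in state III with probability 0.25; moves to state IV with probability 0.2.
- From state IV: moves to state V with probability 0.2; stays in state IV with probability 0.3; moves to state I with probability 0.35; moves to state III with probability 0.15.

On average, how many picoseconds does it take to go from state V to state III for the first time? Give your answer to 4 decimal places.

3.2541

Let t(s) be the expected number of picoseconds to first reach state III from state s, with t(state III) = 0. Conditioning on the first picosecond:
t(state I) = 1 + 0.25·t(state I) + 0.3·t(state V) + 0.2·t(state IV)
t(state V) = 1 + 0.3·t(state I) + 0.15·t(state V) + 0.15·t(state IV)
t(state IV) = 1 + 0.35·t(state I) + 0.2·t(state V) + 0.3·t(state IV)
Solving: t(state I) = 3.7660, t(state V) = 3.2541, t(state IV) = 4.2413.
Expected picoseconds from state V to state III: 3.2541.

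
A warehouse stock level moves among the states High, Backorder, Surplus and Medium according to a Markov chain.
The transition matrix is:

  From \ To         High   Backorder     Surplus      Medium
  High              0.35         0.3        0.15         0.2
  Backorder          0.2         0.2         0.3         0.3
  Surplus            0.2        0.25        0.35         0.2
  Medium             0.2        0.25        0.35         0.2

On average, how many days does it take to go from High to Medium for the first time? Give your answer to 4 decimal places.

4.4209

Let t(s) be the expected number of days to first reach Medium from state s, with t(Medium) = 0. Conditioning on the first day:
t(High) = 1 + 0.35·t(High) + 0.3·t(Backorder) + 0.15·t(Surplus)
t(Backorder) = 1 + 0.2·t(High) + 0.2·t(Backorder) + 0.3·t(Surplus)
t(Surplus) = 1 + 0.2·t(High) + 0.25·t(Backorder) + 0.35·t(Surplus)
Solving: t(High) = 4.4209, t(Backorder) = 4.0224, t(Surplus) = 4.4458.
Expected days from High to Medium: 4.4209.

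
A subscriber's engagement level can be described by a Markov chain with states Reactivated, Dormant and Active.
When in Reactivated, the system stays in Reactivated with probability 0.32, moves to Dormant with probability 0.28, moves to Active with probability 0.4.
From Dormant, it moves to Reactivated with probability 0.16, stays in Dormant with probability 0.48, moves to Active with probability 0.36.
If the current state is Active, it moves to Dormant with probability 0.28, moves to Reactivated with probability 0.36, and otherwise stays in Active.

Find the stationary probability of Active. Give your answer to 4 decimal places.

Let the stationary distribution be π with π = πP and π_1 + π_2 + π_3 = 1.
π_1 = 0.32·π_1 + 0.16·π_2 + 0.36·π_3
π_2 = 0.28·π_1 + 0.48·π_2 + 0.28·π_3
Solving with the normalization constraint gives π = (0.2788, 0.3500, 0.3712).
So the stationary probability of Active is 0.3712.

0.3712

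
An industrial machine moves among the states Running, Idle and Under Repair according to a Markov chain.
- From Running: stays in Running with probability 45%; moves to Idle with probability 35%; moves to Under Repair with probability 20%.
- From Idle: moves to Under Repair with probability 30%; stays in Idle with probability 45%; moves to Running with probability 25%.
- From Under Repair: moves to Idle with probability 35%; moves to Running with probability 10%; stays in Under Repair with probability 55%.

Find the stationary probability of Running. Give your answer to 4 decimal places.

Let the stationary distribution be π with π = πP and π_1 + π_2 + π_3 = 1.
π_1 = 0.45·π_1 + 0.25·π_2 + 0.1·π_3
π_2 = 0.35·π_1 + 0.45·π_2 + 0.35·π_3
Solving with the normalization constraint gives π = (0.2436, 0.3889, 0.3675).
So the stationary probability of Running is 0.2436.

0.2436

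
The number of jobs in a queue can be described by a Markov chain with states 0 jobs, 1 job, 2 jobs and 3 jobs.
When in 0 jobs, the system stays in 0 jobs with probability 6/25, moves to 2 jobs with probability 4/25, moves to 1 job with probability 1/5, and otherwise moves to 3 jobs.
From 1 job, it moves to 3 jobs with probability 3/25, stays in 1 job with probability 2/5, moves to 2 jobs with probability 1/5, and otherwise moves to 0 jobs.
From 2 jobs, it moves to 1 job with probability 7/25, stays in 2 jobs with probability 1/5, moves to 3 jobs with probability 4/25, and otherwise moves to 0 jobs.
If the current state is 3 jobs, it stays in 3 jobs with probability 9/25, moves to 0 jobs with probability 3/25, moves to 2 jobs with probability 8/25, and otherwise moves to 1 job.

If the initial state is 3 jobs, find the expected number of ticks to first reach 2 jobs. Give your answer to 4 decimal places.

3.8328

Let t(s) be the expected number of ticks to first reach 2 jobs from state s, with t(2 jobs) = 0. Conditioning on the first tick:
t(0 jobs) = 1 + 0.24·t(0 jobs) + 0.2·t(1 job) + 0.4·t(3 jobs)
t(1 job) = 1 + 0.28·t(0 jobs) + 0.4·t(1 job) + 0.12·t(3 jobs)
t(3 jobs) = 1 + 0.12·t(0 jobs) + 0.2·t(1 job) + 0.36·t(3 jobs)
Solving: t(0 jobs) = 4.5296, t(1 job) = 4.5470, t(3 jobs) = 3.8328.
Expected ticks from 3 jobs to 2 jobs: 3.8328.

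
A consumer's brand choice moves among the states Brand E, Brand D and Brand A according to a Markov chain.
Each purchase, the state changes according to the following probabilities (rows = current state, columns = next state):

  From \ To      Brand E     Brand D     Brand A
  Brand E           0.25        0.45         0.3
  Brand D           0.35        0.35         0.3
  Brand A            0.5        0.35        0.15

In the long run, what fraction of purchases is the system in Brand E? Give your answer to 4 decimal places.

0.3538

Let the stationary distribution be π with π = πP and π_1 + π_2 + π_3 = 1.
π_1 = 0.25·π_1 + 0.35·π_2 + 0.5·π_3
π_2 = 0.45·π_1 + 0.35·π_2 + 0.35·π_3
Solving with the normalization constraint gives π = (0.3538, 0.3854, 0.2609).
So the stationary probability of Brand E is 0.3538.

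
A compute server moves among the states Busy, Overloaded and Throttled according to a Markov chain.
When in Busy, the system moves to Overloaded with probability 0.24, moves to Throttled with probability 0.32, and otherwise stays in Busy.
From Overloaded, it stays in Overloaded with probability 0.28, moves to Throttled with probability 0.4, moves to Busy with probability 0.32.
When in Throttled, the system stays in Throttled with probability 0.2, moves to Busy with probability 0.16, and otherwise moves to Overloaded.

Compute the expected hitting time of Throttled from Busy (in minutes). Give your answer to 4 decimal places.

2.9412

Let t(s) be the expected number of minutes to first reach Throttled from state s, with t(Throttled) = 0. Conditioning on the first minute:
t(Busy) = 1 + 0.44·t(Busy) + 0.24·t(Overloaded)
t(Overloaded) = 1 + 0.32·t(Busy) + 0.28·t(Overloaded)
Solving: t(Busy) = 2.9412, t(Overloaded) = 2.6961.
Expected minutes from Busy to Throttled: 2.9412.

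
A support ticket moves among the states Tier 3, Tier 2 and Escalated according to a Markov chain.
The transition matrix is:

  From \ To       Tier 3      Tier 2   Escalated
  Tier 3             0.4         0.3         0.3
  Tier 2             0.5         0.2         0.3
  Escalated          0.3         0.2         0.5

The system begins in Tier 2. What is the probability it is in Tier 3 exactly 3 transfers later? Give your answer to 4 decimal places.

Propagate the distribution vector 3 transfers from Tier 2.
After 0 transfers: (0.0000, 1.0000, 0.0000)
After 1 transfer: (0.5000, 0.2000, 0.3000)
After 2 transfers: (0.3900, 0.2500, 0.3600)
After 3 transfers: (0.3890, 0.2390, 0.3720)
P(in Tier 3 after 3 transfers) = 0.3890

0.3890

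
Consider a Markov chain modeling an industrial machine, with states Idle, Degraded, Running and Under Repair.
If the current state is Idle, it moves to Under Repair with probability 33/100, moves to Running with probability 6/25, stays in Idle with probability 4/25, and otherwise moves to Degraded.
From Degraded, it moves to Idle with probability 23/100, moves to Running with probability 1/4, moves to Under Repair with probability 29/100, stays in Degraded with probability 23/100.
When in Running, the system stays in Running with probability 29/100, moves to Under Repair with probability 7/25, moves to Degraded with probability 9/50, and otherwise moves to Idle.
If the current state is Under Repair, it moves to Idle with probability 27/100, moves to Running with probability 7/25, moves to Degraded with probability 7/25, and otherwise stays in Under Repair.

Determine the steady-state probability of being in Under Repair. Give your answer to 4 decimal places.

Let the stationary distribution be π with π = πP and π_1 + π_2 + π_3 + π_4 = 1.
π_1 = 0.16·π_1 + 0.23·π_2 + 0.25·π_3 + 0.27·π_4
π_2 = 0.27·π_1 + 0.23·π_2 + 0.18·π_3 + 0.28·π_4
π_3 = 0.24·π_1 + 0.25·π_2 + 0.29·π_3 + 0.28·π_4
Solving with the normalization constraint gives π = (0.2298, 0.2391, 0.2663, 0.2648).
So the stationary probability of Under Repair is 0.2648.

0.2648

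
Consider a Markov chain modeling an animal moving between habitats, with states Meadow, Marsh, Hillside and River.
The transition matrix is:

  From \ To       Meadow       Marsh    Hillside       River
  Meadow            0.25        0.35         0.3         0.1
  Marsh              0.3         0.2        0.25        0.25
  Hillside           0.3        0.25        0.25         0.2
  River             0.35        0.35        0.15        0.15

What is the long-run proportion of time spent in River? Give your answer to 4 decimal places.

Let the stationary distribution be π with π = πP and π_1 + π_2 + π_3 + π_4 = 1.
π_1 = 0.25·π_1 + 0.3·π_2 + 0.3·π_3 + 0.35·π_4
π_2 = 0.35·π_1 + 0.2·π_2 + 0.25·π_3 + 0.35·π_4
π_3 = 0.3·π_1 + 0.25·π_2 + 0.25·π_3 + 0.15·π_4
Solving with the normalization constraint gives π = (0.2941, 0.2829, 0.2471, 0.1759).
So the stationary probability of River is 0.1759.

0.1759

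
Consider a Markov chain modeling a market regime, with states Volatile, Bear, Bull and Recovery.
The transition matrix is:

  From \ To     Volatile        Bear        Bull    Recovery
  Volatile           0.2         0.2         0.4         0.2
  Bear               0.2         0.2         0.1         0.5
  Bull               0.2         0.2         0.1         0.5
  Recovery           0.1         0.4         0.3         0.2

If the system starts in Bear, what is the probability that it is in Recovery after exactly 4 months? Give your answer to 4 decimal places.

Propagate the distribution vector 4 months from Bear.
After 0 months: (0.0000, 1.0000, 0.0000, 0.0000)
After 1 month: (0.2000, 0.2000, 0.1000, 0.5000)
After 2 months: (0.1500, 0.3000, 0.2600, 0.2900)
After 3 months: (0.1710, 0.2580, 0.2030, 0.3680)
After 4 months: (0.1632, 0.2736, 0.2249, 0.3383)
P(in Recovery after 4 months) = 0.3383

0.3383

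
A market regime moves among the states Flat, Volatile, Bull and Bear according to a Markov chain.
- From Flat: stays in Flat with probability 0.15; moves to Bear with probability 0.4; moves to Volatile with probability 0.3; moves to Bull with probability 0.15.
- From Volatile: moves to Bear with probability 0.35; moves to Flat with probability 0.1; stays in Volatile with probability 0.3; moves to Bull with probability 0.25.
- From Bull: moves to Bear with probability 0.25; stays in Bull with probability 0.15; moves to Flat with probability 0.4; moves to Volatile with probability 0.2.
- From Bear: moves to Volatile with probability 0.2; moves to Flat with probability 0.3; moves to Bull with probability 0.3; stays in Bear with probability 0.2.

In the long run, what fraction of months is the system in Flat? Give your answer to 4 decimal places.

Let the stationary distribution be π with π = πP and π_1 + π_2 + π_3 + π_4 = 1.
π_1 = 0.15·π_1 + 0.1·π_2 + 0.4·π_3 + 0.3·π_4
π_2 = 0.3·π_1 + 0.3·π_2 + 0.2·π_3 + 0.2·π_4
π_3 = 0.15·π_1 + 0.25·π_2 + 0.15·π_3 + 0.3·π_4
Solving with the normalization constraint gives π = (0.2367, 0.2485, 0.2192, 0.2956).
So the stationary probability of Flat is 0.2367.

0.2367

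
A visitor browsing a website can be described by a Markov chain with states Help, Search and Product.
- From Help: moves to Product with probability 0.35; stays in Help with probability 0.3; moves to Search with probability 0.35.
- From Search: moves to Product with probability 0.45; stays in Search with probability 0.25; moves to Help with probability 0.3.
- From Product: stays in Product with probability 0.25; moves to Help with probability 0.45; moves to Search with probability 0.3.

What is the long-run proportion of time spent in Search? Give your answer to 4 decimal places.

Let the stationary distribution be π with π = πP and π_1 + π_2 + π_3 = 1.
π_1 = 0.3·π_1 + 0.3·π_2 + 0.45·π_3
π_2 = 0.35·π_1 + 0.25·π_2 + 0.3·π_3
Solving with the normalization constraint gives π = (0.3519, 0.3025, 0.3457).
So the stationary probability of Search is 0.3025.

0.3025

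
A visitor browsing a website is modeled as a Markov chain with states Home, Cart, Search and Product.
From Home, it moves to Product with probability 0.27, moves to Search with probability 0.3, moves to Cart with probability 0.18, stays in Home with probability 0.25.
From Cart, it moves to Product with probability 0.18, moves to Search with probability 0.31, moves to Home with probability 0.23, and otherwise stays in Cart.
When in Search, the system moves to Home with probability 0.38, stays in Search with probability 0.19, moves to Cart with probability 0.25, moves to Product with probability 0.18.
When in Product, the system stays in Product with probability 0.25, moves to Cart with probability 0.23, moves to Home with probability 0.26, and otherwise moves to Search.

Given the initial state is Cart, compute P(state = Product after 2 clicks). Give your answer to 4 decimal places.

0.2133

Propagate the distribution vector 2 clicks from Cart.
After 0 clicks: (0.0000, 1.0000, 0.0000, 0.0000)
After 1 click: (0.2300, 0.2800, 0.3100, 0.1800)
After 2 clicks: (0.2865, 0.2387, 0.2615, 0.2133)
P(in Product after 2 clicks) = 0.2133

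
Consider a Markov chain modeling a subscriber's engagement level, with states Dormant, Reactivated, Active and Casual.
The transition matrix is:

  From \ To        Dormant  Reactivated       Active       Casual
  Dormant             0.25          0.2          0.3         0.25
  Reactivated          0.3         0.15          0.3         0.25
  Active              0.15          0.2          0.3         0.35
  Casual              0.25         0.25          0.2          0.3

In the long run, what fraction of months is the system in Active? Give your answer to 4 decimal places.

Let the stationary distribution be π with π = πP and π_1 + π_2 + π_3 + π_4 = 1.
π_1 = 0.25·π_1 + 0.3·π_2 + 0.15·π_3 + 0.25·π_4
π_2 = 0.2·π_1 + 0.15·π_2 + 0.2·π_3 + 0.25·π_4
π_3 = 0.3·π_1 + 0.3·π_2 + 0.3·π_3 + 0.2·π_4
Solving with the normalization constraint gives π = (0.2331, 0.2044, 0.2708, 0.2917).
So the stationary probability of Active is 0.2708.

0.2708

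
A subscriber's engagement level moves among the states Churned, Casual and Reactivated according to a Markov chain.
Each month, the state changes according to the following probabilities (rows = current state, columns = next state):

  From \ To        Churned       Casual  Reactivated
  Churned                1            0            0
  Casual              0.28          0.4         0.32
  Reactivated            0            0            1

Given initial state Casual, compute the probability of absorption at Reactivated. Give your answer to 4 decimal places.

Let h(s) be the probability of absorption at Reactivated starting from transient state s. Then h(Reactivated) = 1 and h(Churned) = 0. By first-step analysis:
h(Casual) = 0.28·0 + 0.4·h(Casual) + 0.32·1
Solving: h(Casual) = 0.5333.
Starting from Casual, the probability is 0.5333.

0.5333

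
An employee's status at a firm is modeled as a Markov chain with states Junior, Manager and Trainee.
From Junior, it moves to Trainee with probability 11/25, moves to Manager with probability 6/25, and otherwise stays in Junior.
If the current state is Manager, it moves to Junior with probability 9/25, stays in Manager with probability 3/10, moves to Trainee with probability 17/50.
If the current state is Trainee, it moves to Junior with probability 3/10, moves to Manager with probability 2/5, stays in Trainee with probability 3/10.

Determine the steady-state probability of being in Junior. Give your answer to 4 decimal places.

0.3255

Let the stationary distribution be π with π = πP and π_1 + π_2 + π_3 = 1.
π_1 = 0.32·π_1 + 0.36·π_2 + 0.3·π_3
π_2 = 0.24·π_1 + 0.3·π_2 + 0.4·π_3
Solving with the normalization constraint gives π = (0.3255, 0.3163, 0.3582).
So the stationary probability of Junior is 0.3255.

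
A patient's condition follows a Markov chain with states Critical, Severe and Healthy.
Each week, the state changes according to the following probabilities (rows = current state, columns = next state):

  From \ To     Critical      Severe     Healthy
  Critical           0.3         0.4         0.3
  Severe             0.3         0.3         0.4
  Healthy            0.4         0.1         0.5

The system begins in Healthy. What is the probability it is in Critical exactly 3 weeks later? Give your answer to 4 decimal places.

Propagate the distribution vector 3 weeks from Healthy.
After 0 weeks: (0.0000, 0.0000, 1.0000)
After 1 week: (0.4000, 0.1000, 0.5000)
After 2 weeks: (0.3500, 0.2400, 0.4100)
After 3 weeks: (0.3410, 0.2530, 0.4060)
P(in Critical after 3 weeks) = 0.3410

0.3410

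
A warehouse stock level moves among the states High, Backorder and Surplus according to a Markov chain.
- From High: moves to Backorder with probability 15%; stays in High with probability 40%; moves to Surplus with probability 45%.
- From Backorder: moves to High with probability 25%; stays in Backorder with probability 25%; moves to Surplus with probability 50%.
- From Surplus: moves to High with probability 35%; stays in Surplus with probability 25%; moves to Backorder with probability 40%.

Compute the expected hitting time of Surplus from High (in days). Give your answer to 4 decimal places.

Let t(s) be the expected number of days to first reach Surplus from state s, with t(Surplus) = 0. Conditioning on the first day:
t(High) = 1 + 0.4·t(High) + 0.15·t(Backorder)
t(Backorder) = 1 + 0.25·t(High) + 0.25·t(Backorder)
Solving: t(High) = 2.1818, t(Backorder) = 2.0606.
Expected days from High to Surplus: 2.1818.

2.1818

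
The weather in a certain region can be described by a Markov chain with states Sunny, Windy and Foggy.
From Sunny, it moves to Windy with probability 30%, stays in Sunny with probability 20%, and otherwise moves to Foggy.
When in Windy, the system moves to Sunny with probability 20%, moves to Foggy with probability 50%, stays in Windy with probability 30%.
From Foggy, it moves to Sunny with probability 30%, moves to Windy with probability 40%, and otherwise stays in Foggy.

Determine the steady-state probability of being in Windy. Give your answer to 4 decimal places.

0.3417

Let the stationary distribution be π with π = πP and π_1 + π_2 + π_3 = 1.
π_1 = 0.2·π_1 + 0.2·π_2 + 0.3·π_3
π_2 = 0.3·π_1 + 0.3·π_2 + 0.4·π_3
Solving with the normalization constraint gives π = (0.2417, 0.3417, 0.4167).
So the stationary probability of Windy is 0.3417.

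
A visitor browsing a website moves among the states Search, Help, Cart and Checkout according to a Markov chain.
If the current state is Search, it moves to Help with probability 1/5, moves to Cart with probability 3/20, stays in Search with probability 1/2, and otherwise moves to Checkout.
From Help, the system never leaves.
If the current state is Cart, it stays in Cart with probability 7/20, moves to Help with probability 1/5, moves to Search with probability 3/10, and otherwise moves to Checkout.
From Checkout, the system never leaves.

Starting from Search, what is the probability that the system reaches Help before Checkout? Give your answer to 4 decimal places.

0.5714

Let h(s) be the probability of absorption at Help starting from transient state s. Then h(Help) = 1 and h(Checkout) = 0. By first-step analysis:
h(Search) = 0.5·h(Search) + 0.2·1 + 0.15·h(Cart) + 0.15·0
h(Cart) = 0.3·h(Search) + 0.2·1 + 0.35·h(Cart) + 0.15·0
Solving: h(Search) = 0.5714, h(Cart) = 0.5714.
Starting from Search, the probability is 0.5714.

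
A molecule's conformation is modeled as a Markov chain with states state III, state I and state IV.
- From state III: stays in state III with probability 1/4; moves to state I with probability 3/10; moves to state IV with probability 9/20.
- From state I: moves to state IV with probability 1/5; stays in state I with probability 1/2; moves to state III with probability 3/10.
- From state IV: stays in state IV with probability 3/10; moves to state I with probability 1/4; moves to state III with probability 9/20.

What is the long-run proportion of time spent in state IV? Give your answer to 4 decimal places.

Let the stationary distribution be π with π = πP and π_1 + π_2 + π_3 = 1.
π_1 = 0.25·π_1 + 0.3·π_2 + 0.45·π_3
π_2 = 0.3·π_1 + 0.5·π_2 + 0.25·π_3
Solving with the normalization constraint gives π = (0.3306, 0.3554, 0.3140).
So the stationary probability of state IV is 0.3140.

0.3140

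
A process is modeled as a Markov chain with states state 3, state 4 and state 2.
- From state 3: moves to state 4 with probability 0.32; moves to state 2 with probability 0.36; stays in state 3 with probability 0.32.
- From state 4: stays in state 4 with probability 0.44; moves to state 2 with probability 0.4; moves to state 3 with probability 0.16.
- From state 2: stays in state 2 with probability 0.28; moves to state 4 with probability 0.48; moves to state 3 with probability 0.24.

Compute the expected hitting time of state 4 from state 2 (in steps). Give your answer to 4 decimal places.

Let t(s) be the expected number of steps to first reach state 4 from state s, with t(state 4) = 0. Conditioning on the first step:
t(state 3) = 1 + 0.32·t(state 3) + 0.36·t(state 2)
t(state 2) = 1 + 0.24·t(state 3) + 0.28·t(state 2)
Solving: t(state 3) = 2.6786, t(state 2) = 2.2817.
Expected steps from state 2 to state 4: 2.2817.

2.2817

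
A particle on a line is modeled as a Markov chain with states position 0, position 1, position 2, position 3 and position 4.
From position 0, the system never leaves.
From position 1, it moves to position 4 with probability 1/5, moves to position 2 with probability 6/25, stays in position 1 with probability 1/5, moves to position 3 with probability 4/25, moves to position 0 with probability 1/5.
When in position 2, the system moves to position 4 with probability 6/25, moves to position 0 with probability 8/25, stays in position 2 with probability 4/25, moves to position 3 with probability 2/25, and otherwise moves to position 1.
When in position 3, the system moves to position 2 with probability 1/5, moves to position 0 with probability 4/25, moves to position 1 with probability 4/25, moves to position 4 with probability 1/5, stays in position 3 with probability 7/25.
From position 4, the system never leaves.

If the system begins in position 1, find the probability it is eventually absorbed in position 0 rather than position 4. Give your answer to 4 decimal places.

Let h(s) be the probability of absorption at position 0 starting from transient state s. Then h(position 0) = 1 and h(position 4) = 0. By first-step analysis:
h(position 1) = 0.2·1 + 0.2·h(position 1) + 0.24·h(position 2) + 0.16·h(position 3) + 0.2·0
h(position 2) = 0.32·1 + 0.2·h(position 1) + 0.16·h(position 2) + 0.08·h(position 3) + 0.24·0
h(position 3) = 0.16·1 + 0.16·h(position 1) + 0.2·h(position 2) + 0.28·h(position 3) + 0.2·0
Solving: h(position 1) = 0.5126, h(position 2) = 0.5496, h(position 3) = 0.4888.
Starting from position 1, the probability is 0.5126.

0.5126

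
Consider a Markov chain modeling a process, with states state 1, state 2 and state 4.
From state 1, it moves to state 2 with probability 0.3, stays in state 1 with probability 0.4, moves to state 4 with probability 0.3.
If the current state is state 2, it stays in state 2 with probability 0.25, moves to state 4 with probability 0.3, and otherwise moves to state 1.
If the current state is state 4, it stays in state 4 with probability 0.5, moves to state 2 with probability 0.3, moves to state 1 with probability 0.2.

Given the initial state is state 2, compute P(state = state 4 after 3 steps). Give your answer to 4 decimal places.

0.3720

Propagate the distribution vector 3 steps from state 2.
After 0 steps: (0.0000, 1.0000, 0.0000)
After 1 step: (0.4500, 0.2500, 0.3000)
After 2 steps: (0.3525, 0.2875, 0.3600)
After 3 steps: (0.3424, 0.2856, 0.3720)
P(in state 4 after 3 steps) = 0.3720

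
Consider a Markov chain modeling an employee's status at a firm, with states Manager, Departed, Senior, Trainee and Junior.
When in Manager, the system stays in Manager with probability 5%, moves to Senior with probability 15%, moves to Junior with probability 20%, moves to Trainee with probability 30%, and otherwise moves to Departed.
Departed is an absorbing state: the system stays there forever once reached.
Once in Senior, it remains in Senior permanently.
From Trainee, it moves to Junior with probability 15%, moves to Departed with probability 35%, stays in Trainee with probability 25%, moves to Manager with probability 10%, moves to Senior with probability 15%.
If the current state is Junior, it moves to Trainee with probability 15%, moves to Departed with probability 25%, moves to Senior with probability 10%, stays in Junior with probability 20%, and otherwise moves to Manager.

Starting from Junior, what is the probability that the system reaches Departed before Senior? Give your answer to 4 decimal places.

Let h(s) be the probability of absorption at Departed starting from transient state s. Then h(Departed) = 1 and h(Senior) = 0. By first-step analysis:
h(Manager) = 0.05·h(Manager) + 0.3·1 + 0.15·0 + 0.3·h(Trainee) + 0.2·h(Junior)
h(Trainee) = 0.1·h(Manager) + 0.35·1 + 0.15·0 + 0.25·h(Trainee) + 0.15·h(Junior)
h(Junior) = 0.3·h(Manager) + 0.25·1 + 0.1·0 + 0.15·h(Trainee) + 0.2·h(Junior)
Solving: h(Manager) = 0.6834, h(Trainee) = 0.6977, h(Junior) = 0.6996.
Starting from Junior, the probability is 0.6996.

0.6996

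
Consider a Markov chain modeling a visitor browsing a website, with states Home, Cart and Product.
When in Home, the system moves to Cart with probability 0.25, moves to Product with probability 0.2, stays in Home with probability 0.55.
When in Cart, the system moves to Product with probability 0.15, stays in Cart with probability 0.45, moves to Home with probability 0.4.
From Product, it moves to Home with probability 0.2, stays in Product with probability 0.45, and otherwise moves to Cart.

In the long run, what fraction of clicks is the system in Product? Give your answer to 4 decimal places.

0.2438

Let the stationary distribution be π with π = πP and π_1 + π_2 + π_3 = 1.
π_1 = 0.55·π_1 + 0.4·π_2 + 0.2·π_3
π_2 = 0.25·π_1 + 0.45·π_2 + 0.35·π_3
Solving with the normalization constraint gives π = (0.4132, 0.3430, 0.2438).
So the stationary probability of Product is 0.2438.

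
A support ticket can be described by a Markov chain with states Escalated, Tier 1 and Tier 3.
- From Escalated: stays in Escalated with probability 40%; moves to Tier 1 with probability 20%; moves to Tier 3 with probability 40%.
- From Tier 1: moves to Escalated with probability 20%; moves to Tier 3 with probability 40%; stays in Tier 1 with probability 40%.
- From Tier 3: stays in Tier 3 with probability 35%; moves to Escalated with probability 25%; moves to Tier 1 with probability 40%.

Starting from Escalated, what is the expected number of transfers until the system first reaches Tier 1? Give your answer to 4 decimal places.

Let t(s) be the expected number of transfers to first reach Tier 1 from state s, with t(Tier 1) = 0. Conditioning on the first transfer:
t(Escalated) = 1 + 0.4·t(Escalated) + 0.4·t(Tier 3)
t(Tier 3) = 1 + 0.25·t(Escalated) + 0.35·t(Tier 3)
Solving: t(Escalated) = 3.6207, t(Tier 3) = 2.9310.
Expected transfers from Escalated to Tier 1: 3.6207.

3.6207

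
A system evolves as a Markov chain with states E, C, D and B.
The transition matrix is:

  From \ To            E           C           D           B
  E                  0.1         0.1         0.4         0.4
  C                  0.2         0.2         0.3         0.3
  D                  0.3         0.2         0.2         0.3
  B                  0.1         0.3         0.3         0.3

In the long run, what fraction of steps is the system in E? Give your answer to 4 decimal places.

0.1792

Let the stationary distribution be π with π = πP and π_1 + π_2 + π_3 + π_4 = 1.
π_1 = 0.1·π_1 + 0.2·π_2 + 0.3·π_3 + 0.1·π_4
π_2 = 0.1·π_1 + 0.2·π_2 + 0.2·π_3 + 0.3·π_4
π_3 = 0.4·π_1 + 0.3·π_2 + 0.2·π_3 + 0.3·π_4
Solving with the normalization constraint gives π = (0.1792, 0.2139, 0.2890, 0.3179).
So the stationary probability of E is 0.1792.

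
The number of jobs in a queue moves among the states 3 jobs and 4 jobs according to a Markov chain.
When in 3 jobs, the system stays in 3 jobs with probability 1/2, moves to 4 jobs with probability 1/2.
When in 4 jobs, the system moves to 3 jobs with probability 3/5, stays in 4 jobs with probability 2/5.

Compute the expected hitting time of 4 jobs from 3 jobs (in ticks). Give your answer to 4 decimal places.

2.0000

Let t(s) be the expected number of ticks to first reach 4 jobs from state s, with t(4 jobs) = 0. Conditioning on the first tick:
t(3 jobs) = 1 + 0.5·t(3 jobs)
Solving: t(3 jobs) = 2.0000.
Expected ticks from 3 jobs to 4 jobs: 2.0000.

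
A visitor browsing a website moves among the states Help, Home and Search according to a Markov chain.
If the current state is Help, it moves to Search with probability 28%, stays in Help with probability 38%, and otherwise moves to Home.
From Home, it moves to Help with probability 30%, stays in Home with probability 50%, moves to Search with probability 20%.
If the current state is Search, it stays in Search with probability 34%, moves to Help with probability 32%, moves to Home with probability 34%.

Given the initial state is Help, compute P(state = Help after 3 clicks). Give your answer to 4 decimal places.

Propagate the distribution vector 3 clicks from Help.
After 0 clicks: (1.0000, 0.0000, 0.0000)
After 1 click: (0.3800, 0.3400, 0.2800)
After 2 clicks: (0.3360, 0.3944, 0.2696)
After 3 clicks: (0.3323, 0.4031, 0.2646)
P(in Help after 3 clicks) = 0.3323

0.3323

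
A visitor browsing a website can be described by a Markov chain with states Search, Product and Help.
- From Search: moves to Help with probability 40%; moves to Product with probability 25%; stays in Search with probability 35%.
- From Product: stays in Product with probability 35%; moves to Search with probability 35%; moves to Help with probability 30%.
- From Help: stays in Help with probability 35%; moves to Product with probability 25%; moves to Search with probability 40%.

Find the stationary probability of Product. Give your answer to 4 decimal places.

Let the stationary distribution be π with π = πP and π_1 + π_2 + π_3 = 1.
π_1 = 0.35·π_1 + 0.35·π_2 + 0.4·π_3
π_2 = 0.25·π_1 + 0.35·π_2 + 0.25·π_3
Solving with the normalization constraint gives π = (0.3677, 0.2778, 0.3545).
So the stationary probability of Product is 0.2778.

0.2778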